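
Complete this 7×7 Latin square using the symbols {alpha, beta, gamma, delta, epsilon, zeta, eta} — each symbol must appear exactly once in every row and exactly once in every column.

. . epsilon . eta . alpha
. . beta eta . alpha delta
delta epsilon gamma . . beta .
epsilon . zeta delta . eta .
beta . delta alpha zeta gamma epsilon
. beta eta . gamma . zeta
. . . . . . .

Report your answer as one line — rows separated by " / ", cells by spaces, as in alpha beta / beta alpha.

gamma delta epsilon beta eta zeta alpha / zeta gamma beta eta epsilon alpha delta / delta epsilon gamma zeta alpha beta eta / epsilon alpha zeta delta beta eta gamma / beta eta delta alpha zeta gamma epsilon / alpha beta eta epsilon gamma delta zeta / eta zeta alpha gamma delta epsilon beta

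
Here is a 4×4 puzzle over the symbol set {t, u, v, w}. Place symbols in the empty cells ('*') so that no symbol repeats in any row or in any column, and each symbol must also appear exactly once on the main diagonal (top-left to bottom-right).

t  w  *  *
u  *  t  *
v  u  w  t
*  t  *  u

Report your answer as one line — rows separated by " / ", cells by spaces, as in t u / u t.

t w u v / u v t w / v u w t / w t v u

(r1,c4) = v
(r2,c2) = v
(r2,c4) = w
(r4,c1) = w
(r4,c3) = v
(r1,c3) = u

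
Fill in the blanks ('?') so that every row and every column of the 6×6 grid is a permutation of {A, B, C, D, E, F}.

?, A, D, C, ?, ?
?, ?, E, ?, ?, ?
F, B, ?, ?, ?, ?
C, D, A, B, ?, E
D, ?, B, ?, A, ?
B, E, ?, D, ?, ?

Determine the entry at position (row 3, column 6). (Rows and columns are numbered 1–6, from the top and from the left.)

D

(r1,c1) = E
(r2,c1) = A
(r2,c4) = F
(r3,c3) = C
(r4,c5) = F
(r5,c4) = E
(r6,c3) = F
(r6,c5) = C
(r6,c6) = A
(r1,c5) = B
(r1,c6) = F
(r2,c2) = C
(r2,c5) = D
(r2,c6) = B
(r3,c4) = A
(r3,c5) = E
(r3,c6) = D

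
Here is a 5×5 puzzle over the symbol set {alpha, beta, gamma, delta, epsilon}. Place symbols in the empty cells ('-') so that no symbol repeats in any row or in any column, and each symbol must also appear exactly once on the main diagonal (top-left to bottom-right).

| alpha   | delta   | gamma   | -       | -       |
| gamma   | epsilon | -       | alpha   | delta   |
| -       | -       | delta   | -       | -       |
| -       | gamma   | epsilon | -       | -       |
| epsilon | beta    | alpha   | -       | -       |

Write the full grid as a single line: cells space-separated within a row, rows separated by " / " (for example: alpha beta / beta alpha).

alpha delta gamma epsilon beta / gamma epsilon beta alpha delta / beta alpha delta gamma epsilon / delta gamma epsilon beta alpha / epsilon beta alpha delta gamma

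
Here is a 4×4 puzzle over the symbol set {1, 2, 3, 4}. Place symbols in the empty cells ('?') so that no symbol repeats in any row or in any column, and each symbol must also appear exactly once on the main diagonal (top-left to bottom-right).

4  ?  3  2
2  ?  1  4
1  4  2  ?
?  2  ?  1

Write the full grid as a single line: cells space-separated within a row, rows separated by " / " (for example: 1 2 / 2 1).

4 1 3 2 / 2 3 1 4 / 1 4 2 3 / 3 2 4 1

(r1,c2) = 1
(r2,c2) = 3
(r3,c4) = 3
(r4,c1) = 3
(r4,c3) = 4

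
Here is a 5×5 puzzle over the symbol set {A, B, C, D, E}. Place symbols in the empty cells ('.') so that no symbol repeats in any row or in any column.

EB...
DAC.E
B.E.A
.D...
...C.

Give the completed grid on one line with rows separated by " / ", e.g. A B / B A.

E B D A C / D A C B E / B C E D A / C D A E B / A E B C D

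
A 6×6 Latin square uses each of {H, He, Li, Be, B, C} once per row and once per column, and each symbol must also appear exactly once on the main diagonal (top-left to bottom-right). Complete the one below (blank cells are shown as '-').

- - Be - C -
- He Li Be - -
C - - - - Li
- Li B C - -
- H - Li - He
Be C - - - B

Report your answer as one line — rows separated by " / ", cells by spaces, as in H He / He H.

Li B Be He C H / H He Li Be B C / C Be H B He Li / He Li B C H Be / B H C Li Be He / Be C He H Li B

(r1,c2): row 1 has {Be,C}; column 2 has {H,He,Li,C}, so it must be B.
(r1,c6): row 1 has {Be,B,C}; column 6 has {He,Li,B}, so it must be H.
(r2,c6): row 2 has {He,Li,Be}; column 6 has {H,He,Li,B}, so it must be C.
(r3,c2): row 3 has {Li,C}; column 2 has {H,He,Li,B,C}, so it must be Be.
(r3,c3): row 3 has {Li,Be,C}; column 3 has {Li,Be,B}; the diagonal has {He,B,C}, so it must be H.
(r4,c6): row 4 has {Li,B,C}; column 6 has {H,He,Li,B,C}, so it must be Be.
(r5,c1): row 5 has {H,He,Li}; column 1 has {Be,C}, so it must be B.
(r5,c3): row 5 has {H,He,Li,B}; column 3 has {H,Li,Be,B}, so it must be C.
(r5,c5): row 5 has {H,He,Li,B,C}; column 5 has {C}; the diagonal has {H,He,B,C}, so it must be Be.
(r6,c3): row 6 has {Be,B,C}; column 3 has {H,Li,Be,B,C}, so it must be He.
(r6,c4): row 6 has {He,Be,B,C}; column 4 has {Li,Be,C}, so it must be H.
(r6,c5): row 6 has {H,He,Be,B,C}; column 5 has {Be,C}, so it must be Li.
(r1,c1): row 1 has {H,Be,B,C}; column 1 has {Be,B,C}; the diagonal has {H,He,Be,B,C}, so it must be Li.
(r1,c4): row 1 has {H,Li,Be,B,C}; column 4 has {H,Li,Be,C}, so it must be He.
(r2,c1): row 2 has {He,Li,Be,C}; column 1 has {Li,Be,B,C}, so it must be H.
(r2,c5): row 2 has {H,He,Li,Be,C}; column 5 has {Li,Be,C}, so it must be B.
(r3,c4): row 3 has {H,Li,Be,C}; column 4 has {H,He,Li,Be,C}, so it must be B.
(r3,c5): row 3 has {H,Li,Be,B,C}; column 5 has {Li,Be,B,C}, so it must be He.
(r4,c1): row 4 has {Li,Be,B,C}; column 1 has {H,Li,Be,B,C}, so it must be He.
(r4,c5): row 4 has {He,Li,Be,B,C}; column 5 has {He,Li,Be,B,C}, so it must be H.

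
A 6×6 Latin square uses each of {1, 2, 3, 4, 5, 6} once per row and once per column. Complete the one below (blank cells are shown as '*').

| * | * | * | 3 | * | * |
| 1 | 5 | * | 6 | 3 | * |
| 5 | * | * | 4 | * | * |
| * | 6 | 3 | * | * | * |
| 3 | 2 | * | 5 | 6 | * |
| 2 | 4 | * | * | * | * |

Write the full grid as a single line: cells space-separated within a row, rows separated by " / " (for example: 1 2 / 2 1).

6 1 5 3 4 2 / 1 5 2 6 3 4 / 5 3 1 4 2 6 / 4 6 3 2 1 5 / 3 2 4 5 6 1 / 2 4 6 1 5 3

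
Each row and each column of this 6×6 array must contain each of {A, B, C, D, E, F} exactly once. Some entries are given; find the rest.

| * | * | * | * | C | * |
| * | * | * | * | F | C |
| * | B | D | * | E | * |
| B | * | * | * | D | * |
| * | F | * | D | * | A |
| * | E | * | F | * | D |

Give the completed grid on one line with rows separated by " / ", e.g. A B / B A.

(r3,c6): row 3 has {B,D,E}; column 6 has {A,C,D}, so it must be F.
(r4,c6): row 4 has {B,D}; column 6 has {A,C,D,F}, so it must be E.
(r5,c5): row 5 has {A,D,F}; column 5 has {C,D,E,F}, so it must be B.
(r6,c5): row 6 has {D,E,F}; column 5 has {B,C,D,E,F}, so it must be A.
(r1,c6): row 1 has {C}; column 6 has {A,C,D,E,F}, so it must be B.
(r6,c1): row 6 has {A,D,E,F}; column 1 has {B}, so it must be C.
(r6,c3): row 6 has {A,C,D,E,F}; column 3 has {D}, so it must be B.
(r3,c1): row 3 has {B,D,E,F}; column 1 has {B,C}, so it must be A.
(r3,c4): row 3 has {A,B,D,E,F}; column 4 has {D,F}, so it must be C.
(r4,c4): row 4 has {B,D,E}; column 4 has {C,D,F}, so it must be A.
(r5,c1): row 5 has {A,B,D,F}; column 1 has {A,B,C}, so it must be E.
(r5,c3): row 5 has {A,B,D,E,F}; column 3 has {B,D}, so it must be C.
(r1,c4): row 1 has {B,C}; column 4 has {A,C,D,F}, so it must be E.
(r2,c1): row 2 has {C,F}; column 1 has {A,B,C,E}, so it must be D.
(r2,c2): row 2 has {C,D,F}; column 2 has {B,E,F}, so it must be A.
(r2,c3): row 2 has {A,C,D,F}; column 3 has {B,C,D}, so it must be E.
(r2,c4): row 2 has {A,C,D,E,F}; column 4 has {A,C,D,E,F}, so it must be B.
(r4,c2): row 4 has {A,B,D,E}; column 2 has {A,B,E,F}, so it must be C.
(r4,c3): row 4 has {A,B,C,D,E}; column 3 has {B,C,D,E}, so it must be F.
(r1,c1): row 1 has {B,C,E}; column 1 has {A,B,C,D,E}, so it must be F.
(r1,c2): row 1 has {B,C,E,F}; column 2 has {A,B,C,E,F}, so it must be D.
(r1,c3): row 1 has {B,C,D,E,F}; column 3 has {B,C,D,E,F}, so it must be A.

F D A E C B / D A E B F C / A B D C E F / B C F A D E / E F C D B A / C E B F A D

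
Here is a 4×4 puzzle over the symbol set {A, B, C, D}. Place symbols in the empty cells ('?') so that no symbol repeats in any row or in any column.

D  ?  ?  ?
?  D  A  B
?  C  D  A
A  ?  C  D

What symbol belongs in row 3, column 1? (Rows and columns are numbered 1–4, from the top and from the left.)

row 1 has {D}; column 3 has {A,C,D} — only B is left for (r1,c3).
row 1 has {B,D}; column 4 has {A,B,D} — only C is left for (r1,c4).
row 2 has {A,B,D}; column 1 has {A,D} — only C is left for (r2,c1).
row 3 has {A,C,D}; column 1 has {A,C,D} — only B is left for (r3,c1).

B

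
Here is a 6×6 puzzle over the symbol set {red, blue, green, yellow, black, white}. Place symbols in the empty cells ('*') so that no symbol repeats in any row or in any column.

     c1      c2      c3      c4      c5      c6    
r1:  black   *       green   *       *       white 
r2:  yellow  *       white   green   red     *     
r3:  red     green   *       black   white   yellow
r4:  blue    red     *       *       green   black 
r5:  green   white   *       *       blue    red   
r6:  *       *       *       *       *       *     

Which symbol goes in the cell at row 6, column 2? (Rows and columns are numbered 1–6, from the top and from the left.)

yellow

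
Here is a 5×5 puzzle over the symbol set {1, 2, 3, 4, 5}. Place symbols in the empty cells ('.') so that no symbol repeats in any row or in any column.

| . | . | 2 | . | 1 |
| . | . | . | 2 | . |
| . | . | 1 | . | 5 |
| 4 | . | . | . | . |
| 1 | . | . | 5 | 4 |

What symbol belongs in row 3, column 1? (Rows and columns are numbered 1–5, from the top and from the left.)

2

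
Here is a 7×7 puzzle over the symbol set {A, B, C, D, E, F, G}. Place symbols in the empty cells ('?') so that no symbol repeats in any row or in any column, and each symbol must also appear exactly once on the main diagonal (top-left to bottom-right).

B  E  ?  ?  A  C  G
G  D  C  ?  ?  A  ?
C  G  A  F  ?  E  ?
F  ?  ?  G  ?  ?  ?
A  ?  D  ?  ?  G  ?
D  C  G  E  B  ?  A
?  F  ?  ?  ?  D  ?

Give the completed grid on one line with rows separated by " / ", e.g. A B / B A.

(r1,c3) = F
(r1,c4) = D
(r2,c4) = B
(r3,c5) = D
(r3,c7) = B
(r4,c6) = B
(r5,c2) = B
(r5,c4) = C
(r6,c6) = F
(r7,c1) = E
(r7,c3) = B
(r7,c4) = A
(r7,c7) = C
(r4,c2) = A
(r4,c3) = E
(r4,c5) = C
(r4,c7) = D
(r5,c5) = E
(r5,c7) = F
(r7,c5) = G
(r2,c5) = F
(r2,c7) = E

B E F D A C G / G D C B F A E / C G A F D E B / F A E G C B D / A B D C E G F / D C G E B F A / E F B A G D C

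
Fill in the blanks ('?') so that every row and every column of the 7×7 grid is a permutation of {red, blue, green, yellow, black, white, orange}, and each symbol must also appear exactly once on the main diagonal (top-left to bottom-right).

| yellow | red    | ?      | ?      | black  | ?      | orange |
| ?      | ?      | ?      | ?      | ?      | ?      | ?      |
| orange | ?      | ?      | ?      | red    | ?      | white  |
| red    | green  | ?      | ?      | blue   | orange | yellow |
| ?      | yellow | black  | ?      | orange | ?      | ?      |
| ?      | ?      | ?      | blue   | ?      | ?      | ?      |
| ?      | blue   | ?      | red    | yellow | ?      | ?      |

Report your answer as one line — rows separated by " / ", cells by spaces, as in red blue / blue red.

At row 3, column 2: row 3 has {red,white,orange}; column 2 has {red,blue,green,yellow}; that leaves black.
At row 4, column 3: row 4 has {red,blue,green,yellow,orange}; column 3 has {black}; that leaves white.
At row 4, column 4: row 4 has {red,blue,green,yellow,white,orange}; column 4 has {red,blue}; the diagonal has {yellow,orange}; that leaves black.
At row 7, column 7: row 7 has {red,blue,yellow}; column 7 has {yellow,white,orange}; the diagonal has {yellow,black,orange}; that leaves green.
At row 2, column 2: row 2 is empty so far; column 2 has {red,blue,green,yellow,black}; the diagonal has {green,yellow,black,orange}; that leaves white.
At row 2, column 5: row 2 has {white}; column 5 has {red,blue,yellow,black,orange}; that leaves green.
At row 3, column 3: row 3 has {red,black,white,orange}; column 3 has {black,white}; the diagonal has {green,yellow,black,white,orange}; that leaves blue.
At row 6, column 2: row 6 has {blue}; column 2 has {red,blue,green,yellow,black,white}; that leaves orange.
At row 6, column 5: row 6 has {blue,orange}; column 5 has {red,blue,green,yellow,black,orange}; that leaves white.
At row 6, column 6: row 6 has {blue,white,orange}; column 6 has {orange}; the diagonal has {blue,green,yellow,black,white,orange}; that leaves red.
At row 6, column 7: row 6 has {red,blue,white,orange}; column 7 has {green,yellow,white,orange}; that leaves black.
At row 7, column 3: row 7 has {red,blue,green,yellow}; column 3 has {blue,black,white}; that leaves orange.
At row 1, column 3: row 1 has {red,yellow,black,orange}; column 3 has {blue,black,white,orange}; that leaves green.
At row 1, column 4: row 1 has {red,green,yellow,black,orange}; column 4 has {red,blue,black}; that leaves white.
At row 1, column 6: row 1 has {red,green,yellow,black,white,orange}; column 6 has {red,orange}; that leaves blue.
At row 5, column 4: row 5 has {yellow,black,orange}; column 4 has {red,blue,black,white}; that leaves green.
At row 5, column 6: row 5 has {green,yellow,black,orange}; column 6 has {red,blue,orange}; that leaves white.
At row 6, column 1: row 6 has {red,blue,black,white,orange}; column 1 has {red,yellow,orange}; that leaves green.
At row 6, column 3: row 6 has {red,blue,green,black,white,orange}; column 3 has {blue,green,black,white,orange}; that leaves yellow.
At row 7, column 6: row 7 has {red,blue,green,yellow,orange}; column 6 has {red,blue,white,orange}; that leaves black.
At row 2, column 3: row 2 has {green,white}; column 3 has {blue,green,yellow,black,white,orange}; that leaves red.
At row 2, column 6: row 2 has {red,green,white}; column 6 has {red,blue,black,white,orange}; that leaves yellow.
At row 2, column 7: row 2 has {red,green,yellow,white}; column 7 has {green,yellow,black,white,orange}; that leaves blue.
At row 3, column 4: row 3 has {red,blue,black,white,orange}; column 4 has {red,blue,green,black,white}; that leaves yellow.
At row 3, column 6: row 3 has {red,blue,yellow,black,white,orange}; column 6 has {red,blue,yellow,black,white,orange}; that leaves green.
At row 5, column 1: row 5 has {green,yellow,black,white,orange}; column 1 has {red,green,yellow,orange}; that leaves blue.
At row 5, column 7: row 5 has {blue,green,yellow,black,white,orange}; column 7 has {blue,green,yellow,black,white,orange}; that leaves red.
At row 7, column 1: row 7 has {red,blue,green,yellow,black,orange}; column 1 has {red,blue,green,yellow,orange}; that leaves white.
At row 2, column 1: row 2 has {red,blue,green,yellow,white}; column 1 has {red,blue,green,yellow,white,orange}; that leaves black.
At row 2, column 4: row 2 has {red,blue,green,yellow,black,white}; column 4 has {red,blue,green,yellow,black,white}; that leaves orange.

yellow red green white black blue orange / black white red orange green yellow blue / orange black blue yellow red green white / red green white black blue orange yellow / blue yellow black green orange white red / green orange yellow blue white red black / white blue orange red yellow black green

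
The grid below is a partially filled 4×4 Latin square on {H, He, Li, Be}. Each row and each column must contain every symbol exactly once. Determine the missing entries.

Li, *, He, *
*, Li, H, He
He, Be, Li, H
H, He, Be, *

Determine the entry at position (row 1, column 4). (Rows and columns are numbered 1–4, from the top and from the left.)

Be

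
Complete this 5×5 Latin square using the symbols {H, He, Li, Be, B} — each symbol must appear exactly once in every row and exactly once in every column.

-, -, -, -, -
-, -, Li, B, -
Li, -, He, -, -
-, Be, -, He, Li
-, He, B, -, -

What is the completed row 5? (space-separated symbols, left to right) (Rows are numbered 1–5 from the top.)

(r2,c2) = H
(r3,c2) = B
(r4,c3) = H
(r1,c2) = Li
(r1,c3) = Be
(r1,c4) = H
(r3,c4) = Be
(r3,c5) = H
(r4,c1) = B
(r5,c4) = Li
(r5,c5) = Be
(r1,c1) = He
(r1,c5) = B
(r2,c1) = Be
(r2,c5) = He
(r5,c1) = H

H He B Li Be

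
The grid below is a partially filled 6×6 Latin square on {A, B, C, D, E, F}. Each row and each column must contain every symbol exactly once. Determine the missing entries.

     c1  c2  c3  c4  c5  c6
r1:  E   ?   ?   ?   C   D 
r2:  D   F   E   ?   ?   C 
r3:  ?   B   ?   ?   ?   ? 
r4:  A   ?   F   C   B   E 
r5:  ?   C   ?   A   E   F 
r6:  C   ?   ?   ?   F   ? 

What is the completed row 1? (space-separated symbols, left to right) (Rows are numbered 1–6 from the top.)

(r1,c2): row 1 has {C,D,E}; column 2 has {B,C,F}, so it must be A.
(r1,c3): row 1 has {A,C,D,E}; column 3 has {E,F}, so it must be B.
(r1,c4): row 1 has {A,B,C,D,E}; column 4 has {A,C}, so it must be F.

E A B F C D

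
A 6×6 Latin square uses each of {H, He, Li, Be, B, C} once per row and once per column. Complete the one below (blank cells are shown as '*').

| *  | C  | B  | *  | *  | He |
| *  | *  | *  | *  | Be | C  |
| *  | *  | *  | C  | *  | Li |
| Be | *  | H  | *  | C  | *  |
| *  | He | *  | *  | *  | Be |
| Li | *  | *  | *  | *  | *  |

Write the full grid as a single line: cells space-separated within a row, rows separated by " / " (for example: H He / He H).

H C B Be Li He / B H He Li Be C / He B Be C H Li / Be Li H He C B / C He Li H B Be / Li Be C B He H

At row 1, column 1: row 1 has {He,B,C}; column 1 has {Li,Be}; that leaves H.
At row 1, column 5: row 1 has {H,He,B,C}; column 5 has {Be,C}; that leaves Li.
At row 4, column 6: row 4 has {H,Be,C}; column 6 has {He,Li,Be,C}; that leaves B.
At row 6, column 6: row 6 has {Li}; column 6 has {He,Li,Be,B,C}; that leaves H.
At row 1, column 4: row 1 has {H,He,Li,B,C}; column 4 has {C}; that leaves Be.
At row 4, column 2: row 4 has {H,Be,B,C}; column 2 has {He,C}; that leaves Li.
At row 4, column 4: row 4 has {H,Li,Be,B,C}; column 4 has {Be,C}; that leaves He.
At row 6, column 4: row 6 has {H,Li}; column 4 has {He,Be,C}; that leaves B.
At row 6, column 5: row 6 has {H,Li,B}; column 5 has {Li,Be,C}; that leaves He.
At row 6, column 2: row 6 has {H,He,Li,B}; column 2 has {He,Li,C}; that leaves Be.
At row 6, column 3: row 6 has {H,He,Li,Be,B}; column 3 has {H,B}; that leaves C.
At row 5, column 3: row 5 has {He,Be}; column 3 has {H,B,C}; that leaves Li.
At row 5, column 4: row 5 has {He,Li,Be}; column 4 has {He,Be,B,C}; that leaves H.
At row 5, column 5: row 5 has {H,He,Li,Be}; column 5 has {He,Li,Be,C}; that leaves B.
At row 2, column 3: row 2 has {Be,C}; column 3 has {H,Li,B,C}; that leaves He.
At row 2, column 4: row 2 has {He,Be,C}; column 4 has {H,He,Be,B,C}; that leaves Li.
At row 3, column 3: row 3 has {Li,C}; column 3 has {H,He,Li,B,C}; that leaves Be.
At row 3, column 5: row 3 has {Li,Be,C}; column 5 has {He,Li,Be,B,C}; that leaves H.
At row 5, column 1: row 5 has {H,He,Li,Be,B}; column 1 has {H,Li,Be}; that leaves C.
At row 2, column 1: row 2 has {He,Li,Be,C}; column 1 has {H,Li,Be,C}; that leaves B.
At row 2, column 2: row 2 has {He,Li,Be,B,C}; column 2 has {He,Li,Be,C}; that leaves H.
At row 3, column 1: row 3 has {H,Li,Be,C}; column 1 has {H,Li,Be,B,C}; that leaves He.
At row 3, column 2: row 3 has {H,He,Li,Be,C}; column 2 has {H,He,Li,Be,C}; that leaves B.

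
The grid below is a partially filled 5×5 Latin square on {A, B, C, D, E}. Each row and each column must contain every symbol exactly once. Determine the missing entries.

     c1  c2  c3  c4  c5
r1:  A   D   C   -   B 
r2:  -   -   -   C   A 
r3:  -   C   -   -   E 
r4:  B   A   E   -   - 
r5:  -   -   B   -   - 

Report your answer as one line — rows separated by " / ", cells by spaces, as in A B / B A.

A D C E B / E B D C A / D C A B E / B A E D C / C E B A D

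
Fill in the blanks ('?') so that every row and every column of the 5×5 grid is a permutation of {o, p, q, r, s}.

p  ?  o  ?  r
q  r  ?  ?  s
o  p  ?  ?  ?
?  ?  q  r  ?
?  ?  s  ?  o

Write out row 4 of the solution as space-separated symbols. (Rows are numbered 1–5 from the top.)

s o q r p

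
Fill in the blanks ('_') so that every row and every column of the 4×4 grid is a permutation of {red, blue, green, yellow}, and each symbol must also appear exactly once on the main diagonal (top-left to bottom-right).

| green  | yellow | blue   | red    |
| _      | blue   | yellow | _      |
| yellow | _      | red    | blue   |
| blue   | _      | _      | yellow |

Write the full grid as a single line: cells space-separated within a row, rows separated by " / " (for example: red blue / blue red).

green yellow blue red / red blue yellow green / yellow green red blue / blue red green yellow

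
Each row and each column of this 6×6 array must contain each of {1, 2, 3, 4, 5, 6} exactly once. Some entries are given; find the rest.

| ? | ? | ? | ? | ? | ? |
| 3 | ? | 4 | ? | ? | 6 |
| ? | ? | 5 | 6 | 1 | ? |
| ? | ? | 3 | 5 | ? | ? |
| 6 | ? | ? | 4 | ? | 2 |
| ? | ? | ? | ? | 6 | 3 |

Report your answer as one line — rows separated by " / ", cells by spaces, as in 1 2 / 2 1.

1 2 6 3 4 5 / 3 1 4 2 5 6 / 2 3 5 6 1 4 / 4 6 3 5 2 1 / 6 5 1 4 3 2 / 5 4 2 1 6 3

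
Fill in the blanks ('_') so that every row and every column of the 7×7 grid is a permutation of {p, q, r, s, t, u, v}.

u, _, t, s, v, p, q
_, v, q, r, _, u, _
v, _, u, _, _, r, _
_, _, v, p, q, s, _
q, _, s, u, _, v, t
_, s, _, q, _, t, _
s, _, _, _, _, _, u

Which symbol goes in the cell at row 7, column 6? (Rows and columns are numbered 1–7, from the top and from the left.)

(r1,c2) = r
(r3,c4) = t
(r4,c7) = r
(r5,c2) = p
(r5,c5) = r
(r7,c4) = v
(r7,c6) = q

q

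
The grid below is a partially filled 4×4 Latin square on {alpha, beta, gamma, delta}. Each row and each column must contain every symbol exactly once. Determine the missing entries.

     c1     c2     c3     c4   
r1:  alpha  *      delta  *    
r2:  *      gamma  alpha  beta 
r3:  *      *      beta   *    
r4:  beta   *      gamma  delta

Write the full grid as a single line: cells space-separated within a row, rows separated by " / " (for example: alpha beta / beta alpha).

alpha beta delta gamma / delta gamma alpha beta / gamma delta beta alpha / beta alpha gamma delta

(r1,c2) = beta
(r1,c4) = gamma
(r2,c1) = delta
(r3,c1) = gamma
(r3,c4) = alpha
(r4,c2) = alpha
(r3,c2) = delta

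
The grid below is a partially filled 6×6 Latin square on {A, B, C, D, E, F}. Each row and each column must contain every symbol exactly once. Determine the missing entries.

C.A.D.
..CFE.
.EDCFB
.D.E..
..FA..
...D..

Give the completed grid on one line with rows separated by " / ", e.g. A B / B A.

C F A B D E / D B C F E A / A E D C F B / F D B E A C / E C F A B D / B A E D C F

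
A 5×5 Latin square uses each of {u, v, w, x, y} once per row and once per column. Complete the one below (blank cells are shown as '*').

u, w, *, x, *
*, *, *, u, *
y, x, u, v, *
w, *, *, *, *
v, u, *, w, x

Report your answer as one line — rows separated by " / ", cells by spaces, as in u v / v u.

u w v x y / x y w u v / y x u v w / w v x y u / v u y w x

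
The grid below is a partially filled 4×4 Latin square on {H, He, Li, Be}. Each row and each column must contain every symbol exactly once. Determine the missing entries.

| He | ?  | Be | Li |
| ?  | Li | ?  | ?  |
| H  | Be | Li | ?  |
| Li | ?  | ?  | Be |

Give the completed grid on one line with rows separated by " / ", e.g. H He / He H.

He H Be Li / Be Li He H / H Be Li He / Li He H Be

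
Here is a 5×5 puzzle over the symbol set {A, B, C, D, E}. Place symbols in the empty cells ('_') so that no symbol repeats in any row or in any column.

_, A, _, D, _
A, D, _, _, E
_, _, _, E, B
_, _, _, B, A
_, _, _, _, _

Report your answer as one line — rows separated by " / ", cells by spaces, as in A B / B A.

B A E D C / A D B C E / D C A E B / C E D B A / E B C A D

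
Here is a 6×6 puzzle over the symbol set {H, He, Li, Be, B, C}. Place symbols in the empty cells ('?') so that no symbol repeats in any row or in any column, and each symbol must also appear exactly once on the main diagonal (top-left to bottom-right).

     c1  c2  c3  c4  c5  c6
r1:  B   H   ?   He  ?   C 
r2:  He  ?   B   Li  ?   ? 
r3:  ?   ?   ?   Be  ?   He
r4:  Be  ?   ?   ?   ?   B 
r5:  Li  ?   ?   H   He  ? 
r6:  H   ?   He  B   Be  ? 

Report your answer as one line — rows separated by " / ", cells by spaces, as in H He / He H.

B H Be He Li C / He Be B Li C H / C Li H Be B He / Be He Li C H B / Li B C H He Be / H C He B Be Li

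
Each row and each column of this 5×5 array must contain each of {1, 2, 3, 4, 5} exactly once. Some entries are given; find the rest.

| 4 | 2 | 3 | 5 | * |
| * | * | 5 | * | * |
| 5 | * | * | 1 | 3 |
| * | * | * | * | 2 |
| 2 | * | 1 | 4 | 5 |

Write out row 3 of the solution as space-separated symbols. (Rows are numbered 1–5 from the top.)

5 4 2 1 3

(r1,c5) = 1
(r2,c5) = 4
(r3,c2) = 4
(r3,c3) = 2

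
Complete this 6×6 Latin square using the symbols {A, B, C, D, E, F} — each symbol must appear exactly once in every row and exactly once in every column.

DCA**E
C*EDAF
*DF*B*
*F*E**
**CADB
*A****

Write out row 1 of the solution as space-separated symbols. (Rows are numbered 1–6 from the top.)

D C A B F E

(r1,c5) = F
(r2,c2) = B
(r3,c4) = C
(r3,c6) = A
(r4,c5) = C
(r4,c6) = D
(r5,c2) = E
(r6,c5) = E
(r6,c6) = C
(r1,c4) = B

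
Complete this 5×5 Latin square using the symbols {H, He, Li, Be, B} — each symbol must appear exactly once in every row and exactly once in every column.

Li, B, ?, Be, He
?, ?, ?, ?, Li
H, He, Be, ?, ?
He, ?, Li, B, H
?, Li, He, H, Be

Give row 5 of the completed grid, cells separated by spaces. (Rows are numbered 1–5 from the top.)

B Li He H Be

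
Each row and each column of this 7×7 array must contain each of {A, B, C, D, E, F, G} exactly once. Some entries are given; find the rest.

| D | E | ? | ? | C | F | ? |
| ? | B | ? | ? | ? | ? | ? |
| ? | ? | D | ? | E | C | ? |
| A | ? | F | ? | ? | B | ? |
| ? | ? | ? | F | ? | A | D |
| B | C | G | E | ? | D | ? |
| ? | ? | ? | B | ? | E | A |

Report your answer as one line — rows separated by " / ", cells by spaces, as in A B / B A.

D E B A C F G / E B A D F G C / F A D G E C B / A D F C G B E / C G E F B A D / B C G E A D F / G F C B D E A

row 2 has {B}; column 6 has {A,B,C,D,E,F} — only G is left for (r2,c6).
row 5 has {A,D,F}; column 2 has {B,C,E} — only G is left for (r5,c2).
row 5 has {A,D,F,G}; column 5 has {C,E} — only B is left for (r5,c5).
row 6 has {B,C,D,E,G}; column 7 has {A,D} — only F is left for (r6,c7).
row 7 has {A,B,E}; column 3 has {D,F,G} — only C is left for (r7,c3).
row 4 has {A,B,F}; column 2 has {B,C,E,G} — only D is left for (r4,c2).
row 4 has {A,B,D,F}; column 5 has {B,C,E} — only G is left for (r4,c5).
row 5 has {A,B,D,F,G}; column 3 has {C,D,F,G} — only E is left for (r5,c3).
row 6 has {B,C,D,E,F,G}; column 5 has {B,C,E,G} — only A is left for (r6,c5).
row 7 has {A,B,C,E}; column 2 has {B,C,D,E,G} — only F is left for (r7,c2).
row 7 has {A,B,C,E,F}; column 5 has {A,B,C,E,G} — only D is left for (r7,c5).
row 2 has {B,G}; column 3 has {C,D,E,F,G} — only A is left for (r2,c3).
row 2 has {A,B,G}; column 5 has {A,B,C,D,E,G} — only F is left for (r2,c5).
row 3 has {C,D,E}; column 2 has {B,C,D,E,F,G} — only A is left for (r3,c2).
row 3 has {A,C,D,E}; column 4 has {B,E,F} — only G is left for (r3,c4).
row 3 has {A,C,D,E,G}; column 7 has {A,D,F} — only B is left for (r3,c7).
row 4 has {A,B,D,F,G}; column 4 has {B,E,F,G} — only C is left for (r4,c4).
row 4 has {A,B,C,D,F,G}; column 7 has {A,B,D,F} — only E is left for (r4,c7).
row 5 has {A,B,D,E,F,G}; column 1 has {A,B,D} — only C is left for (r5,c1).
row 7 has {A,B,C,D,E,F}; column 1 has {A,B,C,D} — only G is left for (r7,c1).
row 1 has {C,D,E,F}; column 3 has {A,C,D,E,F,G} — only B is left for (r1,c3).
row 1 has {B,C,D,E,F}; column 4 has {B,C,E,F,G} — only A is left for (r1,c4).
row 1 has {A,B,C,D,E,F}; column 7 has {A,B,D,E,F} — only G is left for (r1,c7).
row 2 has {A,B,F,G}; column 1 has {A,B,C,D,G} — only E is left for (r2,c1).
row 2 has {A,B,E,F,G}; column 4 has {A,B,C,E,F,G} — only D is left for (r2,c4).
row 2 has {A,B,D,E,F,G}; column 7 has {A,B,D,E,F,G} — only C is left for (r2,c7).
row 3 has {A,B,C,D,E,G}; column 1 has {A,B,C,D,E,G} — only F is left for (r3,c1).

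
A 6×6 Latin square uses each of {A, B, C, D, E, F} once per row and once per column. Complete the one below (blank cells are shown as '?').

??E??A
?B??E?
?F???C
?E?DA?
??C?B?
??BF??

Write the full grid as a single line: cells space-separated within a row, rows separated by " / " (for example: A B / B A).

(r3,c5) = D
(r4,c3) = F
(r4,c6) = B
(r6,c5) = C
(r1,c5) = F
(r3,c3) = A
(r4,c1) = C
(r2,c3) = D
(r2,c6) = F
(r2,c1) = A
(r2,c4) = C
(r1,c4) = B
(r3,c4) = E
(r5,c4) = A
(r1,c1) = D
(r1,c2) = C
(r3,c1) = B
(r5,c2) = D
(r5,c6) = E
(r6,c1) = E
(r6,c2) = A
(r6,c6) = D
(r5,c1) = F

D C E B F A / A B D C E F / B F A E D C / C E F D A B / F D C A B E / E A B F C D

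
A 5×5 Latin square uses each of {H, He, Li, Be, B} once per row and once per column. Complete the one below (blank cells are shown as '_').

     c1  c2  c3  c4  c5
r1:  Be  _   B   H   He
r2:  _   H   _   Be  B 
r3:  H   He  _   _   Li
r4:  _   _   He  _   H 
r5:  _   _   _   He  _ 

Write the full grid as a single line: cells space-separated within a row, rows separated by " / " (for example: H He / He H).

Be Li B H He / He H Li Be B / H He Be B Li / B Be He Li H / Li B H He Be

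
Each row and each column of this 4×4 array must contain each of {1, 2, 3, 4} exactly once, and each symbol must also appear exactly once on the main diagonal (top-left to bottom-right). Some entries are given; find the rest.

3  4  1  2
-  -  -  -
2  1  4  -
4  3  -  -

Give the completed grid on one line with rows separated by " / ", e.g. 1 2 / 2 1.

(r2,c1) = 1
(r2,c2) = 2
(r2,c3) = 3
(r2,c4) = 4
(r3,c4) = 3
(r4,c3) = 2
(r4,c4) = 1

3 4 1 2 / 1 2 3 4 / 2 1 4 3 / 4 3 2 1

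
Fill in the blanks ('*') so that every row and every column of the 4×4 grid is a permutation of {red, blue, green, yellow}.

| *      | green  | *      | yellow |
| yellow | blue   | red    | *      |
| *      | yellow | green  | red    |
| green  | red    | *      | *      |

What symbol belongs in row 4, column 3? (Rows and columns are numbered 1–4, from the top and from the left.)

Cell (r1,c3): row 1 has {green,yellow}; column 3 has {red,green} → blue.
Cell (r2,c4): row 2 has {red,blue,yellow}; column 4 has {red,yellow} → green.
Cell (r3,c1): row 3 has {red,green,yellow}; column 1 has {green,yellow} → blue.
Cell (r4,c3): row 4 has {red,green}; column 3 has {red,blue,green} → yellow.

yellow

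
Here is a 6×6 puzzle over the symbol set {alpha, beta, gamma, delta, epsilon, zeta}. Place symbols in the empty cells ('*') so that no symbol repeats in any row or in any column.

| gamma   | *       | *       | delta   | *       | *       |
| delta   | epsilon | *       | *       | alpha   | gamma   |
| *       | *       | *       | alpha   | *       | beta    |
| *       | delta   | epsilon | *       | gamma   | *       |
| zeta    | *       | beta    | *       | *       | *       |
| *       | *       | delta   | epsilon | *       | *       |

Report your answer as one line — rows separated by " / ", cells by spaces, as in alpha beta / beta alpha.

gamma beta alpha delta zeta epsilon / delta epsilon zeta beta alpha gamma / epsilon zeta gamma alpha delta beta / beta delta epsilon zeta gamma alpha / zeta alpha beta gamma epsilon delta / alpha gamma delta epsilon beta zeta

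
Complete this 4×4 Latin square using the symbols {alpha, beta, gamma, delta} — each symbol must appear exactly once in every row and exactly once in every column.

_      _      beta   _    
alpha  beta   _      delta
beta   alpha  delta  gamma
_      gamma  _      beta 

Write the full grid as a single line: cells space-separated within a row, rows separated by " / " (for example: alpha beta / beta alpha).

gamma delta beta alpha / alpha beta gamma delta / beta alpha delta gamma / delta gamma alpha beta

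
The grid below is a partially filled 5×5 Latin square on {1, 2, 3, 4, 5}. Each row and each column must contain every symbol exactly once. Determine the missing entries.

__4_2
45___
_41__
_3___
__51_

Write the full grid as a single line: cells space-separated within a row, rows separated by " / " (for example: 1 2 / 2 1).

Cell (r1,c2): row 1 has {2,4}; column 2 has {3,4,5} → 1.
Cell (r4,c3): row 4 has {3}; column 3 has {1,4,5} → 2.
Cell (r5,c2): row 5 has {1,5}; column 2 has {1,3,4,5} → 2.
Cell (r2,c3): row 2 has {4,5}; column 3 has {1,2,4,5} → 3.
Cell (r2,c4): row 2 has {3,4,5}; column 4 has {1} → 2.
Cell (r2,c5): row 2 has {2,3,4,5}; column 5 has {2} → 1.
Cell (r5,c1): row 5 has {1,2,5}; column 1 has {4} → 3.
Cell (r5,c5): row 5 has {1,2,3,5}; column 5 has {1,2} → 4.
Cell (r1,c1): row 1 has {1,2,4}; column 1 has {3,4} → 5.
Cell (r1,c4): row 1 has {1,2,4,5}; column 4 has {1,2} → 3.
Cell (r3,c1): row 3 has {1,4}; column 1 has {3,4,5} → 2.
Cell (r3,c4): row 3 has {1,2,4}; column 4 has {1,2,3} → 5.
Cell (r3,c5): row 3 has {1,2,4,5}; column 5 has {1,2,4} → 3.
Cell (r4,c1): row 4 has {2,3}; column 1 has {2,3,4,5} → 1.
Cell (r4,c4): row 4 has {1,2,3}; column 4 has {1,2,3,5} → 4.
Cell (r4,c5): row 4 has {1,2,3,4}; column 5 has {1,2,3,4} → 5.

5 1 4 3 2 / 4 5 3 2 1 / 2 4 1 5 3 / 1 3 2 4 5 / 3 2 5 1 4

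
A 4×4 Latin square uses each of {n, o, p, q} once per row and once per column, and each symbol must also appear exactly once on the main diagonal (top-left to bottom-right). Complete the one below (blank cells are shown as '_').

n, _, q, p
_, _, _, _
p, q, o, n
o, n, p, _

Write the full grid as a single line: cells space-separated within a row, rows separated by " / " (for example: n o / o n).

n o q p / q p n o / p q o n / o n p q

row 1 has {n,p,q}; column 2 has {n,q} — only o is left for (r1,c2).
row 2 is empty so far; column 1 has {n,o,p} — only q is left for (r2,c1).
row 2 has {q}; column 2 has {n,o,q}; the diagonal has {n,o} — only p is left for (r2,c2).
row 2 has {p,q}; column 3 has {o,p,q} — only n is left for (r2,c3).
row 2 has {n,p,q}; column 4 has {n,p} — only o is left for (r2,c4).
row 4 has {n,o,p}; column 4 has {n,o,p}; the diagonal has {n,o,p} — only q is left for (r4,c4).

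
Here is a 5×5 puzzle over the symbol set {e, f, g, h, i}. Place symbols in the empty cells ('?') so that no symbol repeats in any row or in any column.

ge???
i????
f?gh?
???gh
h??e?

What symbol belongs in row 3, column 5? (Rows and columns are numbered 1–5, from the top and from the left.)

e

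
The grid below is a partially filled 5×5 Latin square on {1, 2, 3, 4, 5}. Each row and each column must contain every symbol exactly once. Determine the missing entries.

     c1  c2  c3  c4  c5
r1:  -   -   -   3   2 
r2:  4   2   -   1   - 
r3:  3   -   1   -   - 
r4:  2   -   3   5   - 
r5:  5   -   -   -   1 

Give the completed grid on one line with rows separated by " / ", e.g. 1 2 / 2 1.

1 5 4 3 2 / 4 2 5 1 3 / 3 4 1 2 5 / 2 1 3 5 4 / 5 3 2 4 1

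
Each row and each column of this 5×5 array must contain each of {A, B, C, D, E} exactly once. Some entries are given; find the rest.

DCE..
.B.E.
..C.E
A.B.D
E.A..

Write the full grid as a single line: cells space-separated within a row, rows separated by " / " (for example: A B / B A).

Cell (r2,c1): row 2 has {B,E}; column 1 has {A,D,E} → C.
Cell (r2,c3): row 2 has {B,C,E}; column 3 has {A,B,C,E} → D.
Cell (r2,c5): row 2 has {B,C,D,E}; column 5 has {D,E} → A.
Cell (r3,c1): row 3 has {C,E}; column 1 has {A,C,D,E} → B.
Cell (r4,c2): row 4 has {A,B,D}; column 2 has {B,C} → E.
Cell (r4,c4): row 4 has {A,B,D,E}; column 4 has {E} → C.
Cell (r5,c2): row 5 has {A,E}; column 2 has {B,C,E} → D.
Cell (r5,c4): row 5 has {A,D,E}; column 4 has {C,E} → B.
Cell (r5,c5): row 5 has {A,B,D,E}; column 5 has {A,D,E} → C.
Cell (r1,c4): row 1 has {C,D,E}; column 4 has {B,C,E} → A.
Cell (r1,c5): row 1 has {A,C,D,E}; column 5 has {A,C,D,E} → B.
Cell (r3,c2): row 3 has {B,C,E}; column 2 has {B,C,D,E} → A.
Cell (r3,c4): row 3 has {A,B,C,E}; column 4 has {A,B,C,E} → D.

D C E A B / C B D E A / B A C D E / A E B C D / E D A B C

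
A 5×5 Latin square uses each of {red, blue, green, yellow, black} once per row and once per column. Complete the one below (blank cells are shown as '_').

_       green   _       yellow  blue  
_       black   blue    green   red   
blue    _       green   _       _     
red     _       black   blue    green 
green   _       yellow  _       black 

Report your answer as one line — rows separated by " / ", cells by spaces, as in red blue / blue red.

row 1 has {blue,green,yellow}; column 1 has {red,blue,green} — only black is left for (r1,c1).
row 1 has {blue,green,yellow,black}; column 3 has {blue,green,yellow,black} — only red is left for (r1,c3).
row 2 has {red,blue,green,black}; column 1 has {red,blue,green,black} — only yellow is left for (r2,c1).
row 3 has {blue,green}; column 5 has {red,blue,green,black} — only yellow is left for (r3,c5).
row 4 has {red,blue,green,black}; column 2 has {green,black} — only yellow is left for (r4,c2).
row 5 has {green,yellow,black}; column 4 has {blue,green,yellow} — only red is left for (r5,c4).
row 3 has {blue,green,yellow}; column 2 has {green,yellow,black} — only red is left for (r3,c2).
row 3 has {red,blue,green,yellow}; column 4 has {red,blue,green,yellow} — only black is left for (r3,c4).
row 5 has {red,green,yellow,black}; column 2 has {red,green,yellow,black} — only blue is left for (r5,c2).

black green red yellow blue / yellow black blue green red / blue red green black yellow / red yellow black blue green / green blue yellow red black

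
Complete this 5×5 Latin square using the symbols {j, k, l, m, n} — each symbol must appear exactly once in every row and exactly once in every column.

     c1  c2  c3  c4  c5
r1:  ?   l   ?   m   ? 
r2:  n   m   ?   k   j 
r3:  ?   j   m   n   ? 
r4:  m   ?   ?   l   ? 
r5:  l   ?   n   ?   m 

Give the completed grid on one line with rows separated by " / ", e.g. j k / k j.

row 2 has {j,k,m,n}; column 3 has {m,n} — only l is left for (r2,c3).
row 3 has {j,m,n}; column 1 has {l,m,n} — only k is left for (r3,c1).
row 3 has {j,k,m,n}; column 5 has {j,m} — only l is left for (r3,c5).
row 5 has {l,m,n}; column 2 has {j,l,m} — only k is left for (r5,c2).
row 5 has {k,l,m,n}; column 4 has {k,l,m,n} — only j is left for (r5,c4).
row 1 has {l,m}; column 1 has {k,l,m,n} — only j is left for (r1,c1).
row 1 has {j,l,m}; column 3 has {l,m,n} — only k is left for (r1,c3).
row 1 has {j,k,l,m}; column 5 has {j,l,m} — only n is left for (r1,c5).
row 4 has {l,m}; column 2 has {j,k,l,m} — only n is left for (r4,c2).
row 4 has {l,m,n}; column 3 has {k,l,m,n} — only j is left for (r4,c3).
row 4 has {j,l,m,n}; column 5 has {j,l,m,n} — only k is left for (r4,c5).

j l k m n / n m l k j / k j m n l / m n j l k / l k n j m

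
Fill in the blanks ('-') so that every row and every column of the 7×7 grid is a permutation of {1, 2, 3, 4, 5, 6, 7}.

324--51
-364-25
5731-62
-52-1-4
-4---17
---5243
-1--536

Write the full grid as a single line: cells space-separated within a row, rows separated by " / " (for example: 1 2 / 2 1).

3 2 4 7 6 5 1 / 1 3 6 4 7 2 5 / 5 7 3 1 4 6 2 / 6 5 2 3 1 7 4 / 2 4 5 6 3 1 7 / 7 6 1 5 2 4 3 / 4 1 7 2 5 3 6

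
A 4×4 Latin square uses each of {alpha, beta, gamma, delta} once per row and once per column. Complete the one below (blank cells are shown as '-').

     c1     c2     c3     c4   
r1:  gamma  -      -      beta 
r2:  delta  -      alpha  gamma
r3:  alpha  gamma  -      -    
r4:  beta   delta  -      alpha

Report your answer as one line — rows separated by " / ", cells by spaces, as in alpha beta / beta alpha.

(r1,c2) = alpha
(r1,c3) = delta
(r2,c2) = beta
(r3,c3) = beta
(r3,c4) = delta
(r4,c3) = gamma

gamma alpha delta beta / delta beta alpha gamma / alpha gamma beta delta / beta delta gamma alpha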